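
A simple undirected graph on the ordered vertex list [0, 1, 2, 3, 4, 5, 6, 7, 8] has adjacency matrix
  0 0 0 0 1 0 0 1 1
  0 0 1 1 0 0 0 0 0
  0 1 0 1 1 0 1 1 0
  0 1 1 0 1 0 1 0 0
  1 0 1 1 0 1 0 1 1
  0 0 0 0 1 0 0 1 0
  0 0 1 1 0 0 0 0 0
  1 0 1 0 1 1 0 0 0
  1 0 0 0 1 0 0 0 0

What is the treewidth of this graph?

A width-2 tree decomposition is:
Bags: B1 = {0, 4, 7}  B2 = {2, 4, 7}  B3 = {4, 5, 7}  B4 = {2, 3, 4}  B5 = {0, 4, 8}  B6 = {1, 2, 3}  B7 = {2, 3, 6}
Tree: B1–B2, B2–B3, B2–B4, B1–B5, B4–B6, B6–B7
Every bag has size at most 3, so the width is 3 − 1 = 2 and tw(G) ≤ 2. Conversely, {1, 2, 3} is a clique of size 3, and the vertices of any clique must share a bag in every tree decomposition; so some bag has ≥ 3 vertices and tw(G) ≥ 2. Combining the bounds, tw(G) = 2.

2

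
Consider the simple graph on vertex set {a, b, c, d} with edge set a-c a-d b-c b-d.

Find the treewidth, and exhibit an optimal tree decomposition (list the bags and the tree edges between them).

The largest bag has 3 vertices, giving width 2; this decomposition certifies tw(G) ≤ 2. Since d–b–c–a–d is a cycle in G, G is not acyclic. Forests are exactly the graphs of treewidth ≤ 1, so tw(G) ≥ 2. Hence tw(G) = 2 exactly.

Treewidth 2.
Bags: B1 = {b, c, d}  B2 = {a, c, d}
Tree: B1–B2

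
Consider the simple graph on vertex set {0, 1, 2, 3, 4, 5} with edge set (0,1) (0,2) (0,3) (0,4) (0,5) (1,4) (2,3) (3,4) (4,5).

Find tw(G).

A width-2 tree decomposition is:
Bags: B1 = {0, 3, 4}  B2 = {0, 4, 5}  B3 = {0, 2, 3}  B4 = {0, 1, 4}
Tree: B1–B2, B1–B3, B2–B4
The largest bag has 3 vertices, giving width 2; this decomposition certifies tw(G) ≤ 2. Conversely, {0, 2, 3} is a clique of size 3, and the vertices of any clique must share a bag in every tree decomposition; so some bag has ≥ 3 vertices and tw(G) ≥ 2. Therefore the treewidth is 2.

2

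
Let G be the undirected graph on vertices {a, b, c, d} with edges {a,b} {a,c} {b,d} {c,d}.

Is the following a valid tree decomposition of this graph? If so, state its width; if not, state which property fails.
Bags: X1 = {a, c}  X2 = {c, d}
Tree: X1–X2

A tree decomposition must satisfy three properties: every vertex lies in some bag; for every edge, both endpoints lie together in some bag; and for every vertex, the bags containing it form a connected subtree. Here vertex b appears in no bag, so the decomposition is invalid.

No — vertex b appears in no bag.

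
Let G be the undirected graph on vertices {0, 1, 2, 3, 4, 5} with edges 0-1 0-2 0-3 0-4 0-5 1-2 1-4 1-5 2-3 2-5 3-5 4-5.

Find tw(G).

3

A width-3 tree decomposition is:
Bags: B1 = {0, 2, 3, 5}  B2 = {0, 1, 2, 5}  B3 = {0, 1, 4, 5}
Tree: B1–B2, B2–B3
Every bag has size at most 4, so the width is 4 − 1 = 3 and tw(G) ≤ 3. Conversely, {0, 1, 2, 5} is a clique of size 4, and the vertices of any clique must share a bag in every tree decomposition; so some bag has ≥ 4 vertices and tw(G) ≥ 3. Hence tw(G) = 3 exactly.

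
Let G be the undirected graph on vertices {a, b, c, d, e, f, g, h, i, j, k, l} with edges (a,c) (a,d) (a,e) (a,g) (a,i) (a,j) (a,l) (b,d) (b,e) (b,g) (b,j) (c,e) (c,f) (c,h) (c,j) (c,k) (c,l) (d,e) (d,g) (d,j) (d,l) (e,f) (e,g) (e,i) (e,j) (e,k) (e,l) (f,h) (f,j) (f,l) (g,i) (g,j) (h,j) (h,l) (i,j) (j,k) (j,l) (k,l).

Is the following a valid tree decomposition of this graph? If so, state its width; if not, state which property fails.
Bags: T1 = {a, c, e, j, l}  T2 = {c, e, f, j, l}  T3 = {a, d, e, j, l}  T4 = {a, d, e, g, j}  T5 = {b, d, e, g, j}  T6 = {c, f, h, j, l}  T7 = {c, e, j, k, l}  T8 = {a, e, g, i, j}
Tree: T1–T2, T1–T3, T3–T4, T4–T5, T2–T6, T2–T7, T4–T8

Yes; width 4.

Checking the three conditions: (i) the bags cover all of {a, b, c, d, e, f, g, h, i, j, k, l}; (ii) for each edge, some bag contains both endpoints; (iii) the bags containing any fixed vertex form a subtree. All hold, so the decomposition is valid with width 5 − 1 = 4.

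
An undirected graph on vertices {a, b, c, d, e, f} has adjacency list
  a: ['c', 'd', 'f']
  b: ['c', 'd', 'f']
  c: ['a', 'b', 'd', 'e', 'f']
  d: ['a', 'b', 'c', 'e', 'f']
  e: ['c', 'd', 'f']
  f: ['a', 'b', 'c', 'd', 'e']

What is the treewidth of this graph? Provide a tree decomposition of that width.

Every bag has size at most 4, so the width is 4 − 1 = 3 and tw(G) ≤ 3. On the other hand G contains the 4-clique {c, d, e, f}. A clique must lie in a single bag of any decomposition, so no decomposition can have width below 3. Hence tw(G) = 3 exactly.

Treewidth 3.
One such decomposition:
Bags: B1 = {b, c, d, f}  B2 = {a, c, d, f}  B3 = {c, d, e, f}
Tree: B1–B2, B1–B3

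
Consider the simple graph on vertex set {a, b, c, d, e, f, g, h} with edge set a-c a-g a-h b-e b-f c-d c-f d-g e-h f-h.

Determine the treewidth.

2

A width-2 tree decomposition is:
Bags: B1 = {b, e, f}  B2 = {e, f, h}  B3 = {c, f, h}  B4 = {a, c, h}  B5 = {a, c, d}  B6 = {a, d, g}
Tree: B1–B2, B2–B3, B3–B4, B4–B5, B5–B6
The largest bag has 3 vertices, giving width 2; this decomposition certifies tw(G) ≤ 2. For the lower bound, G contains the cycle b–e–h–f–b, so G is not a forest; only forests have treewidth ≤ 1, hence tw(G) ≥ 2. Therefore the treewidth is 2.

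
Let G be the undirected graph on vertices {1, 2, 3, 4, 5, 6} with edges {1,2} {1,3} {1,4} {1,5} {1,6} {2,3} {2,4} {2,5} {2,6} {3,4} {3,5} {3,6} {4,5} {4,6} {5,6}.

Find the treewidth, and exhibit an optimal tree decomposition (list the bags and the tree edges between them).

Treewidth 5.
Bags: B1 = {1, 2, 3, 4, 5, 6}
Tree: (single bag)

A single bag containing all 6 vertices is trivially a valid decomposition of width 5. On the other hand G contains the 6-clique {1, 2, 3, 4, 5, 6}. A clique must lie in a single bag of any decomposition, so no decomposition can have width below 5. Hence tw(G) = 5 exactly.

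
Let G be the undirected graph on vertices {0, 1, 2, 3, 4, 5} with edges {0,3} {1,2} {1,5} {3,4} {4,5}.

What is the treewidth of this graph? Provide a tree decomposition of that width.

Treewidth 1.
One such decomposition:
Bags: B1 = {1, 2}  B2 = {1, 5}  B3 = {4, 5}  B4 = {3, 4}  B5 = {0, 3}
Tree: B1–B2, B2–B3, B3–B4, B4–B5

Every bag has size at most 2, so the width is 2 − 1 = 1 and tw(G) ≤ 1. Any graph with an edge has treewidth ≥ 1, and G has the edge 2–1. Therefore the treewidth is 1.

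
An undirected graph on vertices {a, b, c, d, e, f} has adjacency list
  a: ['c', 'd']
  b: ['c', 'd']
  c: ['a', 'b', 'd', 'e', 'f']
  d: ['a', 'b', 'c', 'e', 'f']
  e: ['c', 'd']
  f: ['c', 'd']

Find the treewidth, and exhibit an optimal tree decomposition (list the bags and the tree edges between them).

Every bag has size at most 3, so the width is 3 − 1 = 2 and tw(G) ≤ 2. For the lower bound, the 3 vertices {c, d, e} are pairwise adjacent, and any tree decomposition puts a clique entirely inside one bag — forcing width ≥ 2. Therefore the treewidth is 2.

Treewidth 2.
Bags: B1 = {b, c, d}  B2 = {a, c, d}  B3 = {c, d, f}  B4 = {c, d, e}
Tree: B1–B2, B1–B3, B1–B4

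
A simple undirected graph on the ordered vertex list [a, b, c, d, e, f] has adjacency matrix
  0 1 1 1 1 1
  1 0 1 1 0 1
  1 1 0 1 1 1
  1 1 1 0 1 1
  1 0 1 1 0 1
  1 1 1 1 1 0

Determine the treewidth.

A width-4 tree decomposition is:
Bags: B1 = {a, b, c, d, f}  B2 = {a, c, d, e, f}
Tree: B1–B2
The largest bag has 5 vertices, giving width 4; this decomposition certifies tw(G) ≤ 4. Conversely, {a, c, d, e, f} is a clique of size 5, and the vertices of any clique must share a bag in every tree decomposition; so some bag has ≥ 5 vertices and tw(G) ≥ 4. The upper and lower bounds meet at 4, so that is the treewidth.

4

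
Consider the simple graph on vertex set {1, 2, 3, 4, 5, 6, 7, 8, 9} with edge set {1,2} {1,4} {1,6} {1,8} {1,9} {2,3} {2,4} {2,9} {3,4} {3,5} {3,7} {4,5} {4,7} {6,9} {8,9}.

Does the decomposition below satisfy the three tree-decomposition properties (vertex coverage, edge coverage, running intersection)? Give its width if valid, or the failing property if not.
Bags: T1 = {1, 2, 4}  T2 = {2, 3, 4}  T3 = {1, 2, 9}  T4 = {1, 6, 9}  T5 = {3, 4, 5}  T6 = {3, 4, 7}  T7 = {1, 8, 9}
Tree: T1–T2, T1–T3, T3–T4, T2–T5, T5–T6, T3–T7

Every vertex of G appears in some bag (union = {1, 2, 3, 4, 5, 6, 7, 8, 9}); every edge is covered by a bag; and for each vertex v the set of bags containing v is connected in the bag tree. The decomposition is therefore valid. The largest bag has 3 vertices, so the width is 2.

Yes; width 2.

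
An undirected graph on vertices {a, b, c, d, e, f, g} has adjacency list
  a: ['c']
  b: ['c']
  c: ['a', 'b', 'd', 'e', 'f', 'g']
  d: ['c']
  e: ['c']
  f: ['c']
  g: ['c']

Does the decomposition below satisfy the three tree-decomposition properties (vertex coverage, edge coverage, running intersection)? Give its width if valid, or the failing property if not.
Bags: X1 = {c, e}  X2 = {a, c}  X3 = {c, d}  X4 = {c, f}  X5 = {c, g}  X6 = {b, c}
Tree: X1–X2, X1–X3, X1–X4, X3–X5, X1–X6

Every vertex of G appears in some bag (union = {a, b, c, d, e, f, g}); every edge is covered by a bag; and for each vertex v the set of bags containing v is connected in the bag tree. The decomposition is therefore valid. The largest bag has 2 vertices, so the width is 1.

Yes; width 1.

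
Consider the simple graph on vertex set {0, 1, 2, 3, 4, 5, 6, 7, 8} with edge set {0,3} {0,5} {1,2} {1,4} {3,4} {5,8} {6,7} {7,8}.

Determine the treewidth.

A width-1 tree decomposition is:
Bags: B1 = {6, 7}  B2 = {7, 8}  B3 = {5, 8}  B4 = {0, 5}  B5 = {0, 3}  B6 = {3, 4}  B7 = {1, 4}  B8 = {1, 2}
Tree: B1–B2, B2–B3, B3–B4, B4–B5, B5–B6, B6–B7, B7–B8
Every bag has size at most 2, so the width is 2 − 1 = 1 and tw(G) ≤ 1. G has an edge, so its treewidth is at least 1. Hence tw(G) = 1 exactly.

1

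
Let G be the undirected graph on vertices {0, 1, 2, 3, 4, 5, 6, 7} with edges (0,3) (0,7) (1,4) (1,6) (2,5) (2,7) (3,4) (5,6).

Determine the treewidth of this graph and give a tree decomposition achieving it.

Treewidth 2.
One such decomposition:
Bags: B1 = {2, 5, 6}  B2 = {2, 6, 7}  B3 = {0, 6, 7}  B4 = {0, 3, 6}  B5 = {3, 4, 6}  B6 = {1, 4, 6}
Tree: B1–B2, B2–B3, B3–B4, B4–B5, B5–B6

Every bag has size at most 3, so the width is 3 − 1 = 2 and tw(G) ≤ 2. Since 6–5–2–7–0–3–4–1–6 is a cycle in G, G is not acyclic. Forests are exactly the graphs of treewidth ≤ 1, so tw(G) ≥ 2. Therefore the treewidth is 2.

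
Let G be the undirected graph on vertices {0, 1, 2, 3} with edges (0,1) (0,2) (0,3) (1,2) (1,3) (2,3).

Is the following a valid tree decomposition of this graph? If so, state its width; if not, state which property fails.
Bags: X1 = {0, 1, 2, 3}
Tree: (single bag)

Yes; width 3.

Vertex coverage: the bags together contain {0, 1, 2, 3}, the full vertex set. Edge coverage: each edge of G has both endpoints in at least one bag. Running intersection: for every vertex, the bags containing it form a connected subtree. All three properties hold, so this is a valid tree decomposition of width max|bag| − 1 = 3, and hence tw(G) ≤ 3.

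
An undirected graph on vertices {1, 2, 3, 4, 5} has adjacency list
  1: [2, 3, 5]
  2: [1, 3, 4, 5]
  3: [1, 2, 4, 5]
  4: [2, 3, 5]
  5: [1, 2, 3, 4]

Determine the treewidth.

3

A width-3 tree decomposition is:
Bags: B1 = {1, 2, 3, 5}  B2 = {2, 3, 4, 5}
Tree: B1–B2
The largest bag has 4 vertices, giving width 3; this decomposition certifies tw(G) ≤ 3. Conversely, {1, 2, 3, 5} is a clique of size 4, and the vertices of any clique must share a bag in every tree decomposition; so some bag has ≥ 4 vertices and tw(G) ≥ 3. Hence tw(G) = 3 exactly.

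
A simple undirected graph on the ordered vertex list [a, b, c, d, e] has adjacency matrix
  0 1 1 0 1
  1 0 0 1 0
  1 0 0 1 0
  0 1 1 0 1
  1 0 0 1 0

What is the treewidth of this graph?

2

A width-2 tree decomposition is:
Bags: B1 = {a, b, d}  B2 = {a, d, e}  B3 = {a, c, d}
Tree: B1–B2, B2–B3
Each bag holds 3 vertices, so the decomposition has width 2, which upper-bounds the treewidth. Since d–b–a–e–d is a cycle in G, G is not acyclic. Forests are exactly the graphs of treewidth ≤ 1, so tw(G) ≥ 2. Hence tw(G) = 2 exactly.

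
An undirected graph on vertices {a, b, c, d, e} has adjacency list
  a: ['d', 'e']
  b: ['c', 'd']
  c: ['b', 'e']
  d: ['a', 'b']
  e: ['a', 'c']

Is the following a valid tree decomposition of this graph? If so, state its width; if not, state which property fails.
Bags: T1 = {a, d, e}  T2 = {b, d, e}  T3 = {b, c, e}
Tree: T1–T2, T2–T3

Checking the three conditions: (i) the bags cover all of {a, b, c, d, e}; (ii) for each edge, some bag contains both endpoints; (iii) the bags containing any fixed vertex form a subtree. All hold, so the decomposition is valid with width 3 − 1 = 2.

Yes; width 2.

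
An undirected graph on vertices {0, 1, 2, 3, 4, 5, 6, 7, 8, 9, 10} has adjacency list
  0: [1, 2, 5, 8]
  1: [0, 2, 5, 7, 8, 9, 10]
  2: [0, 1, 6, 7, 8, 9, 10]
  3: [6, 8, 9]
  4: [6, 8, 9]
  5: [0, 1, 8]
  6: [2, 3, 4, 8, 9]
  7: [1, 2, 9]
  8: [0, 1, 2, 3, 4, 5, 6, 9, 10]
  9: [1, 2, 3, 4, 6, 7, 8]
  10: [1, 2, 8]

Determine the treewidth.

3

A width-3 tree decomposition is:
Bags: B1 = {1, 2, 8, 9}  B2 = {2, 6, 8, 9}  B3 = {4, 6, 8, 9}  B4 = {3, 6, 8, 9}  B5 = {1, 2, 7, 9}  B6 = {0, 1, 2, 8}  B7 = {0, 1, 5, 8}  B8 = {1, 2, 8, 10}
Tree: B1–B2, B2–B3, B2–B4, B1–B5, B1–B6, B6–B7, B1–B8
The largest bag has 4 vertices, giving width 3; this decomposition certifies tw(G) ≤ 3. Conversely, {0, 1, 2, 8} is a clique of size 4, and the vertices of any clique must share a bag in every tree decomposition; so some bag has ≥ 4 vertices and tw(G) ≥ 3. Hence tw(G) = 3 exactly.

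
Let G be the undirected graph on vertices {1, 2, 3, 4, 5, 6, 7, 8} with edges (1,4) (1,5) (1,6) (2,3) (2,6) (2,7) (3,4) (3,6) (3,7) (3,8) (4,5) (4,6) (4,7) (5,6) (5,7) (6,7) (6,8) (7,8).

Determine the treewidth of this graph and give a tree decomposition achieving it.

Treewidth 3.
Bags: B1 = {3, 4, 6, 7}  B2 = {4, 5, 6, 7}  B3 = {3, 6, 7, 8}  B4 = {1, 4, 5, 6}  B5 = {2, 3, 6, 7}
Tree: B1–B2, B1–B3, B2–B4, B3–B5

Every bag has size at most 4, so the width is 4 − 1 = 3 and tw(G) ≤ 3. For the lower bound, the 4 vertices {1, 4, 5, 6} are pairwise adjacent, and any tree decomposition puts a clique entirely inside one bag — forcing width ≥ 3. Therefore the treewidth is 3.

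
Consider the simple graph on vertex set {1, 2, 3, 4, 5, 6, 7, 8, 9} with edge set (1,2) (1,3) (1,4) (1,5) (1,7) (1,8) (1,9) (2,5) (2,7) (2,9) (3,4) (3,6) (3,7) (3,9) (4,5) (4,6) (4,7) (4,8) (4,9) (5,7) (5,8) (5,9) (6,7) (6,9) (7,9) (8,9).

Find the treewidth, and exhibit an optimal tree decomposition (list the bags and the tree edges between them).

Each bag holds 5 vertices, so the decomposition has width 4, which upper-bounds the treewidth. For the lower bound, the 5 vertices {1, 2, 5, 7, 9} are pairwise adjacent, and any tree decomposition puts a clique entirely inside one bag — forcing width ≥ 4. Therefore the treewidth is 4.

Treewidth 4.
One optimal decomposition is:
Bags: B1 = {1, 4, 5, 7, 9}  B2 = {1, 3, 4, 7, 9}  B3 = {3, 4, 6, 7, 9}  B4 = {1, 2, 5, 7, 9}  B5 = {1, 4, 5, 8, 9}
Tree: B1–B2, B2–B3, B1–B4, B1–B5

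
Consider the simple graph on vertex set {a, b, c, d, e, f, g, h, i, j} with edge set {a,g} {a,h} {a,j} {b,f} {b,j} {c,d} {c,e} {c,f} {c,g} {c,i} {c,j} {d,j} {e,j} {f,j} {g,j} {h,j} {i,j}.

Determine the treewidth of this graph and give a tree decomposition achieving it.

The largest bag has 3 vertices, giving width 2; this decomposition certifies tw(G) ≤ 2. For the lower bound, the 3 vertices {a, h, j} are pairwise adjacent, and any tree decomposition puts a clique entirely inside one bag — forcing width ≥ 2. The upper and lower bounds meet at 2, so that is the treewidth.

Treewidth 2.
Bags: B1 = {a, g, j}  B2 = {c, g, j}  B3 = {c, e, j}  B4 = {a, h, j}  B5 = {c, d, j}  B6 = {c, f, j}  B7 = {c, i, j}  B8 = {b, f, j}
Tree: B1–B2, B2–B3, B1–B4, B2–B5, B5–B6, B3–B7, B6–B8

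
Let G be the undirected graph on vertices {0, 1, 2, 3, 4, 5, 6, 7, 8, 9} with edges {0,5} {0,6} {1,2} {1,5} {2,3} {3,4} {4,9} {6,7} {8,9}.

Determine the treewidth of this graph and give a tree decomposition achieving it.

Treewidth 1.
One such decomposition:
Bags: B1 = {8, 9}  B2 = {4, 9}  B3 = {3, 4}  B4 = {2, 3}  B5 = {1, 2}  B6 = {1, 5}  B7 = {0, 5}  B8 = {0, 6}  B9 = {6, 7}
Tree: B1–B2, B2–B3, B3–B4, B4–B5, B5–B6, B6–B7, B7–B8, B8–B9

Every bag has size at most 2, so the width is 2 − 1 = 1 and tw(G) ≤ 1. Since G has at least one edge (e.g. 8–9), it is not an edgeless graph, so tw(G) ≥ 1. Combining the bounds, tw(G) = 1.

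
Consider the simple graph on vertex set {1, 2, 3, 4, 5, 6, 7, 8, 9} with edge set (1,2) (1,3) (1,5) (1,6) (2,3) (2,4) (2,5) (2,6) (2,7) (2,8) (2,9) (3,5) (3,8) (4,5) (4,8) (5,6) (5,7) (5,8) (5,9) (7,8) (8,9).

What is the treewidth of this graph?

3

A width-3 tree decomposition is:
Bags: B1 = {2, 5, 7, 8}  B2 = {2, 3, 5, 8}  B3 = {1, 2, 3, 5}  B4 = {2, 4, 5, 8}  B5 = {1, 2, 5, 6}  B6 = {2, 5, 8, 9}
Tree: B1–B2, B2–B3, B1–B4, B3–B5, B4–B6
The largest bag has 4 vertices, giving width 3; this decomposition certifies tw(G) ≤ 3. For the lower bound, the 4 vertices {2, 5, 8, 9} are pairwise adjacent, and any tree decomposition puts a clique entirely inside one bag — forcing width ≥ 3. Combining the bounds, tw(G) = 3.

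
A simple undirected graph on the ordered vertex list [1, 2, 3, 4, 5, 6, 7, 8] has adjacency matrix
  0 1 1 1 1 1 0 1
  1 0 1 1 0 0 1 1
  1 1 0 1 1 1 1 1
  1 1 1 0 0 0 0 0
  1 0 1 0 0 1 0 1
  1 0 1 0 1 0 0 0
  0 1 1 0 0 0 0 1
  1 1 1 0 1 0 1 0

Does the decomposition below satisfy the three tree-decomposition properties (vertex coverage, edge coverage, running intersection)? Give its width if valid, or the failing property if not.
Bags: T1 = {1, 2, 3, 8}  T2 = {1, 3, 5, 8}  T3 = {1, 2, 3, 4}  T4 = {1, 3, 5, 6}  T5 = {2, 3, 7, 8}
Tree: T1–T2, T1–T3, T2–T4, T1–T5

Vertex coverage: the bags together contain {1, 2, 3, 4, 5, 6, 7, 8}, the full vertex set. Edge coverage: each edge of G has both endpoints in at least one bag. Running intersection: for every vertex, the bags containing it form a connected subtree. All three properties hold, so this is a valid tree decomposition of width max|bag| − 1 = 3, and hence tw(G) ≤ 3.

Yes; width 3.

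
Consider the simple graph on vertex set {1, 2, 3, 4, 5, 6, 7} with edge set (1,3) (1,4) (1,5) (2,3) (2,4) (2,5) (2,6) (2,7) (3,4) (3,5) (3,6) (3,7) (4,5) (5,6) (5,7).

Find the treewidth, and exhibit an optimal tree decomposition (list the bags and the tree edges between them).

Treewidth 3.
One optimal decomposition is:
Bags: B1 = {2, 3, 5, 6}  B2 = {2, 3, 4, 5}  B3 = {1, 3, 4, 5}  B4 = {2, 3, 5, 7}
Tree: B1–B2, B2–B3, B1–B4

Every bag has size at most 4, so the width is 4 − 1 = 3 and tw(G) ≤ 3. Conversely, {1, 3, 4, 5} is a clique of size 4, and the vertices of any clique must share a bag in every tree decomposition; so some bag has ≥ 4 vertices and tw(G) ≥ 3. Therefore the treewidth is 3.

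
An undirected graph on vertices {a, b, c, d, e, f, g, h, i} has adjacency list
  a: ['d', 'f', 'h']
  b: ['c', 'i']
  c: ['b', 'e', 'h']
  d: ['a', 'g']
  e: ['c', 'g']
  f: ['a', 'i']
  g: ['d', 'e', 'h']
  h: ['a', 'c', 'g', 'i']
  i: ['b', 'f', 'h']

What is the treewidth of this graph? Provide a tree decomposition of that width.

Every bag has size at most 4, so the width is 4 − 1 = 3 and tw(G) ≤ 3. For the lower bound: the 4 vertex sets {a,d,f}, {g}, {h}, {b,c,e,i} are disjoint, each induces a connected subgraph, and every pair is joined by at least one edge of G. Contracting each set to a single vertex therefore yields K_{4} as a minor, and since treewidth is minor-monotone, tw(G) ≥ tw(K_{4}) = 3. Hence tw(G) = 3 exactly.

Treewidth 3.
One optimal decomposition is:
Bags: B1 = {a, d, f, g}  B2 = {a, f, g, h}  B3 = {f, g, h, i}  B4 = {e, g, h, i}  B5 = {c, e, h, i}  B6 = {b, c, e, i}
Tree: B1–B2, B2–B3, B3–B4, B4–B5, B5–B6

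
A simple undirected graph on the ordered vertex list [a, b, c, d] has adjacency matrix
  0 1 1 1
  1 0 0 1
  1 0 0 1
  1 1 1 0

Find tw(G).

A width-2 tree decomposition is:
Bags: B1 = {a, b, d}  B2 = {a, c, d}
Tree: B1–B2
Each bag holds 3 vertices, so the decomposition has width 2, which upper-bounds the treewidth. For the lower bound, the 3 vertices {a, c, d} are pairwise adjacent, and any tree decomposition puts a clique entirely inside one bag — forcing width ≥ 2. Hence tw(G) = 2 exactly.

2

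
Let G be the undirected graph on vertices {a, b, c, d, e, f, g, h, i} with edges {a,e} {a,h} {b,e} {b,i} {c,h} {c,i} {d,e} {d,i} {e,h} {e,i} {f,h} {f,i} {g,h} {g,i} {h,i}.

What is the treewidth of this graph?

2

A width-2 tree decomposition is:
Bags: B1 = {a, e, h}  B2 = {e, h, i}  B3 = {g, h, i}  B4 = {f, h, i}  B5 = {c, h, i}  B6 = {d, e, i}  B7 = {b, e, i}
Tree: B1–B2, B2–B3, B2–B4, B4–B5, B2–B6, B6–B7
Every bag has size at most 3, so the width is 3 − 1 = 2 and tw(G) ≤ 2. Conversely, {a, e, h} is a clique of size 3, and the vertices of any clique must share a bag in every tree decomposition; so some bag has ≥ 3 vertices and tw(G) ≥ 2. Therefore the treewidth is 2.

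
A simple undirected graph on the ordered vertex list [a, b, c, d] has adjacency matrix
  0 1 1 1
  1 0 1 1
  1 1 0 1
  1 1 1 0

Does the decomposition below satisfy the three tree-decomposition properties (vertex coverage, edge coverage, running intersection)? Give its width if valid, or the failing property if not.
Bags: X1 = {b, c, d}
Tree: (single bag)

No — vertex a appears in no bag.

A tree decomposition must satisfy three properties: every vertex lies in some bag; for every edge, both endpoints lie together in some bag; and for every vertex, the bags containing it form a connected subtree. Here vertex a appears in no bag, so the decomposition is invalid.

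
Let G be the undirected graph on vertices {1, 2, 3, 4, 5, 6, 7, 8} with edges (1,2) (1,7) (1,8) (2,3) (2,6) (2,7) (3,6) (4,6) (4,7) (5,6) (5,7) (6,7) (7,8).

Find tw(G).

A width-2 tree decomposition is:
Bags: B1 = {5, 6, 7}  B2 = {2, 6, 7}  B3 = {4, 6, 7}  B4 = {1, 2, 7}  B5 = {1, 7, 8}  B6 = {2, 3, 6}
Tree: B1–B2, B1–B3, B2–B4, B4–B5, B2–B6
Every bag has size at most 3, so the width is 3 − 1 = 2 and tw(G) ≤ 2. For the lower bound, the 3 vertices {2, 3, 6} are pairwise adjacent, and any tree decomposition puts a clique entirely inside one bag — forcing width ≥ 2. Therefore the treewidth is 2.

2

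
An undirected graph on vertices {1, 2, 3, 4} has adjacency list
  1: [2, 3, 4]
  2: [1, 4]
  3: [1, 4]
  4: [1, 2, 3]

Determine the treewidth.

A width-2 tree decomposition is:
Bags: B1 = {1, 3, 4}  B2 = {1, 2, 4}
Tree: B1–B2
Each bag holds 3 vertices, so the decomposition has width 2, which upper-bounds the treewidth. On the other hand G contains the 3-clique {1, 2, 4}. A clique must lie in a single bag of any decomposition, so no decomposition can have width below 2. Combining the bounds, tw(G) = 2.

2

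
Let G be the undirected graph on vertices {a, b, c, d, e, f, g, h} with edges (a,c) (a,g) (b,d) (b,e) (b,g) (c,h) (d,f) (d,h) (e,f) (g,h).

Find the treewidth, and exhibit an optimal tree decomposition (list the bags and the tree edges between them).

Treewidth 2.
One such decomposition:
Bags: B1 = {d, e, f}  B2 = {b, d, e}  B3 = {b, d, h}  B4 = {b, g, h}  B5 = {c, g, h}  B6 = {a, c, g}
Tree: B1–B2, B2–B3, B3–B4, B4–B5, B5–B6

The largest bag has 3 vertices, giving width 2; this decomposition certifies tw(G) ≤ 2. Since f–e–b–d–f is a cycle in G, G is not acyclic. Forests are exactly the graphs of treewidth ≤ 1, so tw(G) ≥ 2. Combining the bounds, tw(G) = 2.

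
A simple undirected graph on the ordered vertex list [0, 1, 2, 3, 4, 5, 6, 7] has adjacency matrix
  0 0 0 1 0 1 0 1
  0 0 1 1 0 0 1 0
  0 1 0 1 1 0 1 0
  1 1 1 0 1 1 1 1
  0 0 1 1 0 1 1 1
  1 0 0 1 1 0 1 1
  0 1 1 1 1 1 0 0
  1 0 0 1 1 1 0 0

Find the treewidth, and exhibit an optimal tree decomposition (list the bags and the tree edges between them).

Treewidth 3.
One optimal decomposition is:
Bags: B1 = {2, 3, 4, 6}  B2 = {1, 2, 3, 6}  B3 = {3, 4, 5, 6}  B4 = {3, 4, 5, 7}  B5 = {0, 3, 5, 7}
Tree: B1–B2, B1–B3, B3–B4, B4–B5

The largest bag has 4 vertices, giving width 3; this decomposition certifies tw(G) ≤ 3. Conversely, {0, 3, 5, 7} is a clique of size 4, and the vertices of any clique must share a bag in every tree decomposition; so some bag has ≥ 4 vertices and tw(G) ≥ 3. The upper and lower bounds meet at 3, so that is the treewidth.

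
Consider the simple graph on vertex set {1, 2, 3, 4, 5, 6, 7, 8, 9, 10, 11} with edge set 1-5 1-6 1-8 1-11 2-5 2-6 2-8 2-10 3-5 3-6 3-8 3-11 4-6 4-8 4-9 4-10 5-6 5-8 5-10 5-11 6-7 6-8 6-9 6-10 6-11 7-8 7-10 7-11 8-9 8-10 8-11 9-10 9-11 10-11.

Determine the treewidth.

A width-4 tree decomposition is:
Bags: B1 = {5, 6, 8, 10, 11}  B2 = {6, 7, 8, 10, 11}  B3 = {2, 5, 6, 8, 10}  B4 = {1, 5, 6, 8, 11}  B5 = {3, 5, 6, 8, 11}  B6 = {6, 8, 9, 10, 11}  B7 = {4, 6, 8, 9, 10}
Tree: B1–B2, B1–B3, B1–B4, B4–B5, B1–B6, B6–B7
Each bag holds 5 vertices, so the decomposition has width 4, which upper-bounds the treewidth. Conversely, {1, 5, 6, 8, 11} is a clique of size 5, and the vertices of any clique must share a bag in every tree decomposition; so some bag has ≥ 5 vertices and tw(G) ≥ 4. Combining the bounds, tw(G) = 4.

4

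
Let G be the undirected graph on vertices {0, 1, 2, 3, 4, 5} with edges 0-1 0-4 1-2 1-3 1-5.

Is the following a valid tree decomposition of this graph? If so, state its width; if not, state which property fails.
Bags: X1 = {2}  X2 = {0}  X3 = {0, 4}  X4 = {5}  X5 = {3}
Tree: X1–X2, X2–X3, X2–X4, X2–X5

A tree decomposition must satisfy three properties: every vertex lies in some bag; for every edge, both endpoints lie together in some bag; and for every vertex, the bags containing it form a connected subtree. Here vertex 1 appears in no bag, so the decomposition is invalid.

No — vertex 1 appears in no bag.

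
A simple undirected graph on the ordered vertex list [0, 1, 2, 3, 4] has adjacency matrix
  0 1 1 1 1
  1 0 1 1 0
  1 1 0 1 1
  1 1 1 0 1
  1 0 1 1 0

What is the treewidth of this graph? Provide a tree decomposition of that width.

Every bag has size at most 4, so the width is 4 − 1 = 3 and tw(G) ≤ 3. Conversely, {0, 1, 2, 3} is a clique of size 4, and the vertices of any clique must share a bag in every tree decomposition; so some bag has ≥ 4 vertices and tw(G) ≥ 3. The upper and lower bounds meet at 3, so that is the treewidth.

Treewidth 3.
One optimal decomposition is:
Bags: B1 = {0, 1, 2, 3}  B2 = {0, 2, 3, 4}
Tree: B1–B2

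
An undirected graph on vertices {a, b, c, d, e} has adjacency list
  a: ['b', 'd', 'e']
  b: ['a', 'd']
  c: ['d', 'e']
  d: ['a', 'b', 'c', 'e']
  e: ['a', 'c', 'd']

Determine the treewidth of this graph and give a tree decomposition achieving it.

The largest bag has 3 vertices, giving width 2; this decomposition certifies tw(G) ≤ 2. On the other hand G contains the 3-clique {c, d, e}. A clique must lie in a single bag of any decomposition, so no decomposition can have width below 2. Hence tw(G) = 2 exactly.

Treewidth 2.
Bags: B1 = {c, d, e}  B2 = {a, d, e}  B3 = {a, b, d}
Tree: B1–B2, B2–B3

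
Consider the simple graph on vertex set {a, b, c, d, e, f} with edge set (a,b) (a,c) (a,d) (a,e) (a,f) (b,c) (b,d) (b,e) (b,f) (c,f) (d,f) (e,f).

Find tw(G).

A width-3 tree decomposition is:
Bags: B1 = {a, b, c, f}  B2 = {a, b, e, f}  B3 = {a, b, d, f}
Tree: B1–B2, B1–B3
Every bag has size at most 4, so the width is 4 − 1 = 3 and tw(G) ≤ 3. On the other hand G contains the 4-clique {a, b, d, f}. A clique must lie in a single bag of any decomposition, so no decomposition can have width below 3. Therefore the treewidth is 3.

3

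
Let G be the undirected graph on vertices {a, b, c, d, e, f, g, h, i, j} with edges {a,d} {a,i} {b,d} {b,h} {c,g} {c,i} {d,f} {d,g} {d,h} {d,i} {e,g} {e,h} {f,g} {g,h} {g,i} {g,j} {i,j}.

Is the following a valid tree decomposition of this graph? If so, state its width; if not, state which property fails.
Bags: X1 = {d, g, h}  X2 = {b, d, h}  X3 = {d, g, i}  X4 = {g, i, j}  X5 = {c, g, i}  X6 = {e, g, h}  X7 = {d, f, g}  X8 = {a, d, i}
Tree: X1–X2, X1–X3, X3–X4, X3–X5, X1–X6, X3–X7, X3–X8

Yes; width 2.

Checking the three conditions: (i) the bags cover all of {a, b, c, d, e, f, g, h, i, j}; (ii) for each edge, some bag contains both endpoints; (iii) the bags containing any fixed vertex form a subtree. All hold, so the decomposition is valid with width 3 − 1 = 2.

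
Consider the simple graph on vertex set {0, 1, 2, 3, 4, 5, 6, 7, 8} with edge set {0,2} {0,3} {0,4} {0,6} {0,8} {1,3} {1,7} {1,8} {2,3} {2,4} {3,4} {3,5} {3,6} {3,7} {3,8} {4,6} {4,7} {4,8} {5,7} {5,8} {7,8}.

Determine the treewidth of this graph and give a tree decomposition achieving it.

Treewidth 3.
One optimal decomposition is:
Bags: B1 = {0, 3, 4, 8}  B2 = {0, 2, 3, 4}  B3 = {0, 3, 4, 6}  B4 = {3, 4, 7, 8}  B5 = {3, 5, 7, 8}  B6 = {1, 3, 7, 8}
Tree: B1–B2, B1–B3, B1–B4, B4–B5, B5–B6

Each bag holds 4 vertices, so the decomposition has width 3, which upper-bounds the treewidth. On the other hand G contains the 4-clique {1, 3, 7, 8}. A clique must lie in a single bag of any decomposition, so no decomposition can have width below 3. Combining the bounds, tw(G) = 3.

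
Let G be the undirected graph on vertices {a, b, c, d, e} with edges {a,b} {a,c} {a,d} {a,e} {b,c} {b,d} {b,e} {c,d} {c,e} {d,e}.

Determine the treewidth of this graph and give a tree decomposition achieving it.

Treewidth 4.
One such decomposition:
Bags: B1 = {a, b, c, d, e}
Tree: (single bag)

A single bag containing all 5 vertices is trivially a valid decomposition of width 4. On the other hand G contains the 5-clique {a, b, c, d, e}. A clique must lie in a single bag of any decomposition, so no decomposition can have width below 4. Hence tw(G) = 4 exactly.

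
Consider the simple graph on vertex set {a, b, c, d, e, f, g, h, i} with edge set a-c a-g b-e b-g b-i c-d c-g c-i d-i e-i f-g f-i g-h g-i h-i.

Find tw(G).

A width-2 tree decomposition is:
Bags: B1 = {b, g, i}  B2 = {b, e, i}  B3 = {g, h, i}  B4 = {c, g, i}  B5 = {c, d, i}  B6 = {a, c, g}  B7 = {f, g, i}
Tree: B1–B2, B1–B3, B3–B4, B4–B5, B4–B6, B1–B7
The largest bag has 3 vertices, giving width 2; this decomposition certifies tw(G) ≤ 2. For the lower bound, the 3 vertices {a, c, g} are pairwise adjacent, and any tree decomposition puts a clique entirely inside one bag — forcing width ≥ 2. Hence tw(G) = 2 exactly.

2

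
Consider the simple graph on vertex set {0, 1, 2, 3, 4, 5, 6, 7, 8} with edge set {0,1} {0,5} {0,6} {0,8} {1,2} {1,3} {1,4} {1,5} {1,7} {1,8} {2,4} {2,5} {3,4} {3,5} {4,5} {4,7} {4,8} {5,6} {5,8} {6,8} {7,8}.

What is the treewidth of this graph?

3

A width-3 tree decomposition is:
Bags: B1 = {0, 5, 6, 8}  B2 = {0, 1, 5, 8}  B3 = {1, 4, 5, 8}  B4 = {1, 3, 4, 5}  B5 = {1, 2, 4, 5}  B6 = {1, 4, 7, 8}
Tree: B1–B2, B2–B3, B3–B4, B3–B5, B3–B6
The largest bag has 4 vertices, giving width 3; this decomposition certifies tw(G) ≤ 3. On the other hand G contains the 4-clique {0, 1, 5, 8}. A clique must lie in a single bag of any decomposition, so no decomposition can have width below 3. Combining the bounds, tw(G) = 3.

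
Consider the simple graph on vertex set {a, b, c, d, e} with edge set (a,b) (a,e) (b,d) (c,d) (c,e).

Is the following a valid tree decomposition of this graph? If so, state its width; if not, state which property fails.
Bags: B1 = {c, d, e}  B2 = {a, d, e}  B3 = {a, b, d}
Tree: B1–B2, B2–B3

Yes; width 2.

Checking the three conditions: (i) the bags cover all of {a, b, c, d, e}; (ii) for each edge, some bag contains both endpoints; (iii) the bags containing any fixed vertex form a subtree. All hold, so the decomposition is valid with width 3 − 1 = 2.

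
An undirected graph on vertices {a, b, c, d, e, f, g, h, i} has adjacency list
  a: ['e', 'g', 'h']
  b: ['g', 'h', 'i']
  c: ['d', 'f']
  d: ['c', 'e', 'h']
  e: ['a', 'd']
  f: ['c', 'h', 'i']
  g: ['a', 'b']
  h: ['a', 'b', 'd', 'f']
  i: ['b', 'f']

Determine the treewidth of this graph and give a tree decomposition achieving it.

Treewidth 3.
Bags: B1 = {a, b, g, i}  B2 = {a, b, h, i}  B3 = {a, f, h, i}  B4 = {a, e, f, h}  B5 = {d, e, f, h}  B6 = {c, d, e, f}
Tree: B1–B2, B2–B3, B3–B4, B4–B5, B5–B6

Every bag has size at most 4, so the width is 4 − 1 = 3 and tw(G) ≤ 3. For the lower bound: the 4 vertex sets {b,g,i}, {a}, {h}, {c,d,e,f} are disjoint, each induces a connected subgraph, and every pair is joined by at least one edge of G. Contracting each set to a single vertex therefore yields K_{4} as a minor, and since treewidth is minor-monotone, tw(G) ≥ tw(K_{4}) = 3. The upper and lower bounds meet at 3, so that is the treewidth.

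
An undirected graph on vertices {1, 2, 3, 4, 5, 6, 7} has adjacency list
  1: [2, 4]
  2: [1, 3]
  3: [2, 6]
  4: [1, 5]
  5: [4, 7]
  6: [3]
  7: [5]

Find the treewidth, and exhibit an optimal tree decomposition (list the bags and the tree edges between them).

Treewidth 1.
One such decomposition:
Bags: B1 = {3, 6}  B2 = {2, 3}  B3 = {1, 2}  B4 = {1, 4}  B5 = {4, 5}  B6 = {5, 7}
Tree: B1–B2, B2–B3, B3–B4, B4–B5, B5–B6

Every bag has size at most 2, so the width is 2 − 1 = 1 and tw(G) ≤ 1. Any graph with an edge has treewidth ≥ 1, and G has the edge 6–3. Hence tw(G) = 1 exactly.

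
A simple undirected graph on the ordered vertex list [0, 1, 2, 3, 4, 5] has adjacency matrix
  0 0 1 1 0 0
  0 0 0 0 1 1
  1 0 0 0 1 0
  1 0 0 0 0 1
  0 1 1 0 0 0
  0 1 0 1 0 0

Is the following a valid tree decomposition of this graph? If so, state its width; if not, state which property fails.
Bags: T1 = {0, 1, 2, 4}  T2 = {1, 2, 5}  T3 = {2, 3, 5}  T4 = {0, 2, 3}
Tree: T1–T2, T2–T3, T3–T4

No — bags containing vertex 0 are not connected in the tree.

A tree decomposition must satisfy three properties: every vertex lies in some bag; for every edge, both endpoints lie together in some bag; and for every vertex, the bags containing it form a connected subtree. Here bags containing vertex 0 are not connected in the tree, so the decomposition is invalid.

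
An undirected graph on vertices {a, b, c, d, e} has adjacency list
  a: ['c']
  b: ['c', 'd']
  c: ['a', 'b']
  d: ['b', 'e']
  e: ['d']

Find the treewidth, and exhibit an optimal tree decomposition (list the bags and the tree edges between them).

Treewidth 1.
Bags: B1 = {d, e}  B2 = {b, d}  B3 = {b, c}  B4 = {a, c}
Tree: B1–B2, B2–B3, B3–B4

Every bag has size at most 2, so the width is 2 − 1 = 1 and tw(G) ≤ 1. Any graph with an edge has treewidth ≥ 1, and G has the edge e–d. The upper and lower bounds meet at 1, so that is the treewidth.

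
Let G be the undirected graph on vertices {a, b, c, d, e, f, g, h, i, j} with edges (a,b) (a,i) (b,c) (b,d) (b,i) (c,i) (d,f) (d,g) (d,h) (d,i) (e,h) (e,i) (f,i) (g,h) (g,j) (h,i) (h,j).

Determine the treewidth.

2

A width-2 tree decomposition is:
Bags: B1 = {d, f, i}  B2 = {b, d, i}  B3 = {d, h, i}  B4 = {d, g, h}  B5 = {a, b, i}  B6 = {b, c, i}  B7 = {e, h, i}  B8 = {g, h, j}
Tree: B1–B2, B2–B3, B3–B4, B2–B5, B2–B6, B3–B7, B4–B8
The largest bag has 3 vertices, giving width 2; this decomposition certifies tw(G) ≤ 2. On the other hand G contains the 3-clique {d, g, h}. A clique must lie in a single bag of any decomposition, so no decomposition can have width below 2. Combining the bounds, tw(G) = 2.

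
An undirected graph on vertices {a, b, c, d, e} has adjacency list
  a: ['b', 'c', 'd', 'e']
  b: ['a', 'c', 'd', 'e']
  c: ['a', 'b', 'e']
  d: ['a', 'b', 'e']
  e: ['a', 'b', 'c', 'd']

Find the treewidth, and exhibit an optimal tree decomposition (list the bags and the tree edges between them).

Treewidth 3.
Bags: B1 = {a, b, d, e}  B2 = {a, b, c, e}
Tree: B1–B2

Every bag has size at most 4, so the width is 4 − 1 = 3 and tw(G) ≤ 3. Conversely, {a, b, d, e} is a clique of size 4, and the vertices of any clique must share a bag in every tree decomposition; so some bag has ≥ 4 vertices and tw(G) ≥ 3. The upper and lower bounds meet at 3, so that is the treewidth.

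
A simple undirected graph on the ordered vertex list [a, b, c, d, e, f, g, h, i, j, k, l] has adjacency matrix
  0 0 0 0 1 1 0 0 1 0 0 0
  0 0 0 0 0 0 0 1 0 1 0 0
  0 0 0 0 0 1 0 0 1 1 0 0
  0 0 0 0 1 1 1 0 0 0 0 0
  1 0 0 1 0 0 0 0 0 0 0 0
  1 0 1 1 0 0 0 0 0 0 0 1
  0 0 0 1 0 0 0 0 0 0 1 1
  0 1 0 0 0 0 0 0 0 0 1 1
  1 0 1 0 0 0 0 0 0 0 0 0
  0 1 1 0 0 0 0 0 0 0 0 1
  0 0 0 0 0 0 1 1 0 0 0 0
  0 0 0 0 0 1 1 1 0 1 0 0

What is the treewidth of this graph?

3

A width-3 tree decomposition is:
Bags: B1 = {a, c, e, i}  B2 = {a, c, e, f}  B3 = {c, d, e, f}  B4 = {c, d, f, j}  B5 = {d, f, j, l}  B6 = {d, g, j, l}  B7 = {b, g, j, l}  B8 = {b, g, h, l}  B9 = {b, g, h, k}
Tree: B1–B2, B2–B3, B3–B4, B4–B5, B5–B6, B6–B7, B7–B8, B8–B9
Every bag has size at most 4, so the width is 4 − 1 = 3 and tw(G) ≤ 3. For the lower bound: the 4 vertex sets {a,e,i}, {c}, {f}, {d,g,j,l} are disjoint, each induces a connected subgraph, and every pair is joined by at least one edge of G. Contracting each set to a single vertex therefore yields K_{4} as a minor, and since treewidth is minor-monotone, tw(G) ≥ tw(K_{4}) = 3. The upper and lower bounds meet at 3, so that is the treewidth.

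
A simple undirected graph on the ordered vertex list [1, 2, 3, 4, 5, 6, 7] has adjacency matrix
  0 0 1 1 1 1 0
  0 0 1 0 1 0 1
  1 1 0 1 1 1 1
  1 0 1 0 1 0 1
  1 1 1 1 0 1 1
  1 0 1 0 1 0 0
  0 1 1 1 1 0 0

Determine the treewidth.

3

A width-3 tree decomposition is:
Bags: B1 = {2, 3, 5, 7}  B2 = {3, 4, 5, 7}  B3 = {1, 3, 4, 5}  B4 = {1, 3, 5, 6}
Tree: B1–B2, B2–B3, B3–B4
The largest bag has 4 vertices, giving width 3; this decomposition certifies tw(G) ≤ 3. Conversely, {1, 3, 4, 5} is a clique of size 4, and the vertices of any clique must share a bag in every tree decomposition; so some bag has ≥ 4 vertices and tw(G) ≥ 3. Hence tw(G) = 3 exactly.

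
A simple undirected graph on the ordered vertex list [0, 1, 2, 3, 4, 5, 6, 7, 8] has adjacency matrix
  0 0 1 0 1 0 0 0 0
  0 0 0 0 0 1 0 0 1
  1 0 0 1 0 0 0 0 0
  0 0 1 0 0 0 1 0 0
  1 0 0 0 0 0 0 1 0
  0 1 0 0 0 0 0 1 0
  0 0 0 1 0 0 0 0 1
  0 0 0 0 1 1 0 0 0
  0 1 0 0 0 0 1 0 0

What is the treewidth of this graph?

2

A width-2 tree decomposition is:
Bags: B1 = {2, 3, 6}  B2 = {2, 6, 8}  B3 = {1, 2, 8}  B4 = {1, 2, 5}  B5 = {2, 5, 7}  B6 = {2, 4, 7}  B7 = {0, 2, 4}
Tree: B1–B2, B2–B3, B3–B4, B4–B5, B5–B6, B6–B7
The largest bag has 3 vertices, giving width 2; this decomposition certifies tw(G) ≤ 2. Since 2–3–6–8–1–5–7–4–0–2 is a cycle in G, G is not acyclic. Forests are exactly the graphs of treewidth ≤ 1, so tw(G) ≥ 2. Combining the bounds, tw(G) = 2.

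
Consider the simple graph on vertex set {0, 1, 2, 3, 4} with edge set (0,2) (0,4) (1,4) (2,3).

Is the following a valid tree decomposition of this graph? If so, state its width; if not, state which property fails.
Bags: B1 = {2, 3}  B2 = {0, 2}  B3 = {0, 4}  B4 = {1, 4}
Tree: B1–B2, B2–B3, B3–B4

Yes; width 1.

Vertex coverage: the bags together contain {0, 1, 2, 3, 4}, the full vertex set. Edge coverage: each edge of G has both endpoints in at least one bag. Running intersection: for every vertex, the bags containing it form a connected subtree. All three properties hold, so this is a valid tree decomposition of width max|bag| − 1 = 1, and hence tw(G) ≤ 1.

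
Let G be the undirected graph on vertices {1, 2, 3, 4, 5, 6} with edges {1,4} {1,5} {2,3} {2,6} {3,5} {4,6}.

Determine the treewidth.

A width-2 tree decomposition is:
Bags: B1 = {1, 3, 5}  B2 = {1, 2, 3}  B3 = {1, 2, 6}  B4 = {1, 4, 6}
Tree: B1–B2, B2–B3, B3–B4
The largest bag has 3 vertices, giving width 2; this decomposition certifies tw(G) ≤ 2. Since 1–5–3–2–6–4–1 is a cycle in G, G is not acyclic. Forests are exactly the graphs of treewidth ≤ 1, so tw(G) ≥ 2. Therefore the treewidth is 2.

2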